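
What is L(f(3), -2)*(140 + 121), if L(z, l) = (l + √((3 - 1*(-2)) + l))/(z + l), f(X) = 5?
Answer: -174 + 87*√3 ≈ -23.312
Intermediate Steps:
L(z, l) = (l + √(5 + l))/(l + z) (L(z, l) = (l + √((3 + 2) + l))/(l + z) = (l + √(5 + l))/(l + z))
L(f(3), -2)*(140 + 121) = ((-2 + √(5 - 2))/(-2 + 5))*(140 + 121) = ((-2 + √3)/3)*261 = (-⅔ + √3/3)*261 = -174 + 87*√3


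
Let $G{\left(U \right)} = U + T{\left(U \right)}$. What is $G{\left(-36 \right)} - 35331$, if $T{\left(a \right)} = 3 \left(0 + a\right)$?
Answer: $-35475$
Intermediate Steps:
$T{\left(a \right)} = 3 a$
$G{\left(U \right)} = 4 U$ ($G{\left(U \right)} = U + 3 U = 4 U$)
$G{\left(-36 \right)} - 35331 = 4 \left(-36\right) - 35331 = -144 - 35331 = -35475$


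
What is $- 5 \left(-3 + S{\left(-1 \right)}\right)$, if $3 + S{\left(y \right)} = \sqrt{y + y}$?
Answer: $30 - 5 i \sqrt{2} \approx 30.0 - 7.0711 i$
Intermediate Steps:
$S{\left(y \right)} = -3 + \sqrt{2} \sqrt{y}$ ($S{\left(y \right)} = -3 + \sqrt{y + y} = -3 + \sqrt{2 y} = -3 + \sqrt{2} \sqrt{y}$)
$- 5 \left(-3 + S{\left(-1 \right)}\right) = - 5 \left(-3 - \left(3 - \sqrt{2} \sqrt{-1}\right)\right) = - 5 \left(-3 - \left(3 - \sqrt{2} i\right)\right) = - 5 \left(-3 - \left(3 - i \sqrt{2}\right)\right) = - 5 \left(-6 + i \sqrt{2}\right) = 30 - 5 i \sqrt{2}$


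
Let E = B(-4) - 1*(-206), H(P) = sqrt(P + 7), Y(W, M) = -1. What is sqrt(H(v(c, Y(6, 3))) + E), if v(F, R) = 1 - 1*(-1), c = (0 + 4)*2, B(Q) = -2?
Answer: 3*sqrt(23) ≈ 14.387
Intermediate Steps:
c = 8 (c = 4*2 = 8)
v(F, R) = 2 (v(F, R) = 1 + 1 = 2)
H(P) = sqrt(7 + P)
E = 204 (E = -2 - 1*(-206) = -2 + 206 = 204)
sqrt(H(v(c, Y(6, 3))) + E) = sqrt(sqrt(7 + 2) + 204) = sqrt(sqrt(9) + 204) = sqrt(3 + 204) = sqrt(207) = 3*sqrt(23)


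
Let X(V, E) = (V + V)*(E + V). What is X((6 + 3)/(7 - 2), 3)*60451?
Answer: 26114832/25 ≈ 1.0446e+6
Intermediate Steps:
X(V, E) = 2*V*(E + V) (X(V, E) = (2*V)*(E + V) = 2*V*(E + V))
X((6 + 3)/(7 - 2), 3)*60451 = (2*((6 + 3)/(7 - 2))*(3 + (6 + 3)/(7 - 2)))*60451 = (2*(9/5)*(3 + 9/5))*60451 = (2*(9/5)*(24/5))*60451 = (432/25)*60451 = 26114832/25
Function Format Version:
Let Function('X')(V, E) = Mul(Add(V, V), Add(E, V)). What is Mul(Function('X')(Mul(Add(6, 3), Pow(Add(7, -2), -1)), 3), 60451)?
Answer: Rational(26114832, 25) ≈ 1.0446e+6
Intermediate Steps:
Function('X')(V, E) = Mul(2, V, Add(E, V)) (Function('X')(V, E) = Mul(Mul(2, V), Add(E, V)) = Mul(2, V, Add(E, V)))
Mul(Function('X')(Mul(Add(6, 3), Pow(Add(7, -2), -1)), 3), 60451) = Mul(Mul(2, Mul(Add(6, 3), Pow(Add(7, -2), -1)), Add(3, Mul(Add(6, 3), Pow(Add(7, -2), -1)))), 60451) = Mul(Mul(2, Mul(9, Pow(5, -1)), Add(3, Mul(9, Pow(5, -1)))), 60451) = Mul(Mul(2, Mul(9, Rational(1, 5)), Add(3, Mul(9, Rational(1, 5)))), 60451) = Mul(Mul(2, Rational(9, 5), Add(3, Rational(9, 5))), 60451) = Mul(Mul(2, Rational(9, 5), Rational(24, 5)), 60451) = Mul(Rational(432, 25), 60451) = Rational(26114832, 25)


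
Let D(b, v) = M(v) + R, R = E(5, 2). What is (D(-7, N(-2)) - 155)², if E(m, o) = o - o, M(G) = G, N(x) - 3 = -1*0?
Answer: 23104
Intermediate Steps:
N(x) = 3 (N(x) = 3 - 1*0 = 3 + 0 = 3)
E(m, o) = 0
R = 0
D(b, v) = v (D(b, v) = v + 0 = v)
(D(-7, N(-2)) - 155)² = (3 - 155)² = (-152)² = 23104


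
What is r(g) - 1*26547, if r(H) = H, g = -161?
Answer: -26708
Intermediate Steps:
r(g) - 1*26547 = -161 - 1*26547 = -161 - 26547 = -26708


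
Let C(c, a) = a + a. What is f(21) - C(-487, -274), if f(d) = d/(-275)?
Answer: 150679/275 ≈ 547.92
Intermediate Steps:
C(c, a) = 2*a
f(d) = -d/275 (f(d) = d*(-1/275) = -d/275)
f(21) - C(-487, -274) = -1/275*21 - 2*(-274) = -21/275 - 1*(-548) = -21/275 + 548 = 150679/275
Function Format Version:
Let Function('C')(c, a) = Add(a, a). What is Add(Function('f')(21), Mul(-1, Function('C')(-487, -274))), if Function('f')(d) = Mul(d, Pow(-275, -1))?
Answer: Rational(150679, 275) ≈ 547.92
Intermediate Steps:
Function('C')(c, a) = Mul(2, a)
Function('f')(d) = Mul(Rational(-1, 275), d) (Function('f')(d) = Mul(d, Rational(-1, 275)) = Mul(Rational(-1, 275), d))
Add(Function('f')(21), Mul(-1, Function('C')(-487, -274))) = Add(Mul(Rational(-1, 275), 21), Mul(-1, Mul(2, -274))) = Add(Rational(-21, 275), Mul(-1, -548)) = Add(Rational(-21, 275), 548) = Rational(150679, 275)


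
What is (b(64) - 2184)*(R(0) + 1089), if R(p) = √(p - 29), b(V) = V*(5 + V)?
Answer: 2430648 + 2232*I*√29 ≈ 2.4306e+6 + 12020.0*I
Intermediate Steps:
R(p) = √(-29 + p)
(b(64) - 2184)*(R(0) + 1089) = (64*(5 + 64) - 2184)*(√(-29 + 0) + 1089) = (64*69 - 2184)*(√(-29) + 1089) = (4416 - 2184)*(I*√29 + 1089) = 2232*(1089 + I*√29) = 2430648 + 2232*I*√29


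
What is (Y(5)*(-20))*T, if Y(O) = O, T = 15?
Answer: -1500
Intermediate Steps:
(Y(5)*(-20))*T = (5*(-20))*15 = -100*15 = -1500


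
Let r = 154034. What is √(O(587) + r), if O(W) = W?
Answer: √154621 ≈ 393.22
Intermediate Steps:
√(O(587) + r) = √(587 + 154034) = √154621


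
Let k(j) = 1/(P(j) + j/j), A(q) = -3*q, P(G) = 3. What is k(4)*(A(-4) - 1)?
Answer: 11/4 ≈ 2.7500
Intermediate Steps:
k(j) = 1/4 (k(j) = 1/(3 + j/j) = 1/(3 + 1) = 1/4)
k(4)*(A(-4) - 1) = (-3*(-4) - 1)/4 = (12 - 1)/4 = (1/4)*11 = 11/4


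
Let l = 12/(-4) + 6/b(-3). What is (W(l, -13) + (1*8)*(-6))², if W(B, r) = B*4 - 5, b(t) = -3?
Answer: 5329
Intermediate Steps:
l = -5 (l = 12/(-4) + 6/(-3) = 12*(-¼) + 6*(-⅓) = -3 - 2 = -5)
W(B, r) = -5 + 4*B (W(B, r) = 4*B - 5 = -5 + 4*B)
(W(l, -13) + (1*8)*(-6))² = ((-5 + 4*(-5)) + (1*8)*(-6))² = ((-5 - 20) + 8*(-6))² = (-25 - 48)² = (-73)² = 5329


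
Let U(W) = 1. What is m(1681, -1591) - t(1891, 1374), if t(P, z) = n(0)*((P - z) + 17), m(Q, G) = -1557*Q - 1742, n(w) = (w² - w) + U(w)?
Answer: -2619593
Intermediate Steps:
n(w) = 1 + w² - w (n(w) = (w² - w) + 1 = 1 + w² - w)
m(Q, G) = -1742 - 1557*Q
t(P, z) = 17 + P - z (t(P, z) = (1 + 0² - 1*0)*((P - z) + 17) = (1 + 0 + 0)*(17 + P - z) = 1*(17 + P - z) = 17 + P - z)
m(1681, -1591) - t(1891, 1374) = (-1742 - 1557*1681) - (17 + 1891 - 1*1374) = (-1742 - 2617317) - (17 + 1891 - 1374) = -2619059 - 1*534 = -2619059 - 534 = -2619593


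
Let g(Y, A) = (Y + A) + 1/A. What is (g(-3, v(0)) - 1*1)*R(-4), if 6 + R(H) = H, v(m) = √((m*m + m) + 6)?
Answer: 40 - 35*√6/3 ≈ 11.423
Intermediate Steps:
v(m) = √(6 + m + m²) (v(m) = √((m² + m) + 6) = √((m + m²) + 6) = √(6 + m + m²))
R(H) = -6 + H
g(Y, A) = A + Y + 1/A (g(Y, A) = (A + Y) + 1/A = A + Y + 1/A)
(g(-3, v(0)) - 1*1)*R(-4) = ((√(6 + 0 + 0²) - 3 + 1/(√(6 + 0 + 0²))) - 1*1)*(-6 - 4) = ((√(6 + 0 + 0) - 3 + 1/(√(6 + 0 + 0))) - 1)*(-10) = ((√6 - 3 + 1/(√6)) - 1)*(-10) = ((√6 - 3 + √6/6) - 1)*(-10) = ((-3 + 7*√6/6) - 1)*(-10) = (-4 + 7*√6/6)*(-10) = 40 - 35*√6/3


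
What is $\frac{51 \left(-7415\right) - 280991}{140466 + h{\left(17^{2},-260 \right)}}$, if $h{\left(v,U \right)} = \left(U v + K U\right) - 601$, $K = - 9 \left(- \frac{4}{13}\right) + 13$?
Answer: $- \frac{659156}{60625} \approx -10.873$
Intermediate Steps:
$K = \frac{205}{13}$ ($K = - 9 \left(\left(-4\right) \frac{1}{13}\right) + 13 = \left(-9\right) \left(- \frac{4}{13}\right) + 13 = \frac{36}{13} + 13 = \frac{205}{13} \approx 15.769$)
$h{\left(v,U \right)} = -601 + \frac{205 U}{13} + U v$ ($h{\left(v,U \right)} = \left(U v + \frac{205 U}{13}\right) - 601 = \left(\frac{205 U}{13} + U v\right) - 601 = -601 + \frac{205 U}{13} + U v$)
$\frac{51 \left(-7415\right) - 280991}{140466 + h{\left(17^{2},-260 \right)}} = \frac{51 \left(-7415\right) - 280991}{140466 - \left(4701 + 75140\right)} = \frac{-378165 - 280991}{140466 - 79841} = - \frac{659156}{140466 - 79841} = - \frac{659156}{60625}$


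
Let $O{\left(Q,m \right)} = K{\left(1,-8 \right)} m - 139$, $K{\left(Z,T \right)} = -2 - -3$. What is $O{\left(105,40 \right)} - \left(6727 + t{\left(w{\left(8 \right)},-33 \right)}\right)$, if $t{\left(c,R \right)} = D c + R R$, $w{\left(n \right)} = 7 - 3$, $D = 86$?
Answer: $-8259$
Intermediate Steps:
$K{\left(Z,T \right)} = 1$ ($K{\left(Z,T \right)} = -2 + 3 = 1$)
$O{\left(Q,m \right)} = -139 + m$ ($O{\left(Q,m \right)} = 1 m - 139 = m - 139 = -139 + m$)
$w{\left(n \right)} = 4$ ($w{\left(n \right)} = 7 - 3 = 4$)
$t{\left(c,R \right)} = R^{2} + 86 c$ ($t{\left(c,R \right)} = 86 c + R R = 86 c + R^{2} = R^{2} + 86 c$)
$O{\left(105,40 \right)} - \left(6727 + t{\left(w{\left(8 \right)},-33 \right)}\right) = \left(-139 + 40\right) - \left(7816 + 344\right) = -99 - 8160 = -8259$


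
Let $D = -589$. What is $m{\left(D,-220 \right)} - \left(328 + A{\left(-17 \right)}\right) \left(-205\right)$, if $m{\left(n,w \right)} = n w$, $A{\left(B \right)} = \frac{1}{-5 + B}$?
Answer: $\frac{4329835}{22} \approx 1.9681 \cdot 10^{5}$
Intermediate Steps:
$m{\left(D,-220 \right)} - \left(328 + A{\left(-17 \right)}\right) \left(-205\right) = \left(-589\right) \left(-220\right) - \left(328 + \frac{1}{-5 - 17}\right) \left(-205\right) = 129580 - \left(328 + \frac{1}{-22}\right) \left(-205\right) = 129580 - \left(328 - \frac{1}{22}\right) \left(-205\right) = 129580 - \frac{7215}{22} \left(-205\right) = 129580 - - \frac{1479075}{22} = 129580 + \frac{1479075}{22} = \frac{4329835}{22}$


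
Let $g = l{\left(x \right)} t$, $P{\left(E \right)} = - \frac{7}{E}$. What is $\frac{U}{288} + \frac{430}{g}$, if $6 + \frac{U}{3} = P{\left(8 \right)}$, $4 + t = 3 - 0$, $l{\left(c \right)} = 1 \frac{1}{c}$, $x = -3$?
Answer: $\frac{990665}{768} \approx 1289.9$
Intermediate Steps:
$l{\left(c \right)} = \frac{1}{c}$
$t = -1$ ($t = -4 + \left(3 - 0\right) = -4 + \left(3 + 0\right) = -4 + 3 = -1$)
$U = - \frac{165}{8}$ ($U = -18 + 3 \left(- \frac{7}{8}\right) = -18 - \frac{21}{8} = - \frac{165}{8} \approx -20.625$)
$g = \frac{1}{3}$ ($g = \frac{1}{-3} \left(-1\right) = \left(- \frac{1}{3}\right) \left(-1\right) = \frac{1}{3} \approx 0.33333$)
$\frac{U}{288} + \frac{430}{g} = - \frac{165}{8 \cdot 288} + 430 \frac{1}{\frac{1}{3}} = \left(- \frac{165}{8}\right) \frac{1}{288} + 430 \cdot 3 = - \frac{55}{768} + 1290 = \frac{990665}{768}$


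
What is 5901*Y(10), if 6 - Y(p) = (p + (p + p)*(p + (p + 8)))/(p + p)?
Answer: -265545/2 ≈ -1.3277e+5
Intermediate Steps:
Y(p) = 6 - (p + 2*p*(8 + 2*p))/(2*p) (Y(p) = 6 - (p + (p + p)*(p + (p + 8)))/(p + p) = 6 - (p + (2*p)*(p + (8 + p)))/(2*p) = 6 - (p + (2*p)*(8 + 2*p))*1/(2*p) = 6 - (p + 2*p*(8 + 2*p))*1/(2*p) = 6 - (p + 2*p*(8 + 2*p))/(2*p))
5901*Y(10) = 5901*(-5/2 - 2*10) = 5901*(-5/2 - 20) = 5901*(-45/2) = -265545/2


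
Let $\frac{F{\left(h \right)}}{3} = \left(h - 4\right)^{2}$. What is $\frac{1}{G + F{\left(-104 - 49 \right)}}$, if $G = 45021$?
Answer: $\frac{1}{118968} \approx 8.4056 \cdot 10^{-6}$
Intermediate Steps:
$F{\left(h \right)} = 3 \left(-4 + h\right)^{2}$ ($F{\left(h \right)} = 3 \left(h - 4\right)^{2} = 3 \left(-4 + h\right)^{2}$)
$\frac{1}{G + F{\left(-104 - 49 \right)}} = \frac{1}{45021 + 3 \left(-4 - 153\right)^{2}} = \frac{1}{45021 + 3 \left(-157\right)^{2}} = \frac{1}{45021 + 3 \cdot 24649} = \frac{1}{45021 + 73947} = \frac{1}{118968}$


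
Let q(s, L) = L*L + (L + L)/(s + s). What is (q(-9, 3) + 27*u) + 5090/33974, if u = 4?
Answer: 5953085/50961 ≈ 116.82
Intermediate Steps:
q(s, L) = L² + L/s (q(s, L) = L² + (2*L)/((2*s)) = L² + (2*L)*(1/(2*s)) = L² + L/s)
(q(-9, 3) + 27*u) + 5090/33974 = ((3² + 3/(-9)) + 27*4) + 5090/33974 = ((9 + 3*(-⅑)) + 108) + 5090*(1/33974) = ((9 - ⅓) + 108) + 2545/16987 = (26/3 + 108) + 2545/16987 = 350/3 + 2545/16987 = 5953085/50961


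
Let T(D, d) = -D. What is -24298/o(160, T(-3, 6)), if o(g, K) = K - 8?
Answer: 24298/5 ≈ 4859.6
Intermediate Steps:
o(g, K) = -8 + K
-24298/o(160, T(-3, 6)) = -24298/(-8 - 1*(-3)) = -24298/(-8 + 3) = -24298/(-5) = -24298*(-⅕) = 24298/5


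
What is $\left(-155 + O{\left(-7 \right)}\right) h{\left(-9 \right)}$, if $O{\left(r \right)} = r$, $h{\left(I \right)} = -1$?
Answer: $162$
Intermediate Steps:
$\left(-155 + O{\left(-7 \right)}\right) h{\left(-9 \right)} = \left(-155 - 7\right) \left(-1\right) = \left(-162\right) \left(-1\right) = 162$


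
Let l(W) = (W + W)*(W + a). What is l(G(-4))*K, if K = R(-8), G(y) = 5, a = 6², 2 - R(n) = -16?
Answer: 7380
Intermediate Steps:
R(n) = 18 (R(n) = 2 - 1*(-16) = 2 + 16 = 18)
a = 36
K = 18
l(W) = 2*W*(36 + W) (l(W) = (W + W)*(W + 36) = (2*W)*(36 + W) = 2*W*(36 + W))
l(G(-4))*K = (2*5*(36 + 5))*18 = (2*5*41)*18 = 410*18 = 7380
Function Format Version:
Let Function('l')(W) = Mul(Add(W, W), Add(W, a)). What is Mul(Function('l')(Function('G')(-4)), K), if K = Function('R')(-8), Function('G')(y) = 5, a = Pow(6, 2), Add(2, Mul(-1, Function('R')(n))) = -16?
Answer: 7380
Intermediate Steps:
Function('R')(n) = 18 (Function('R')(n) = Add(2, Mul(-1, -16)) = Add(2, 16) = 18)
a = 36
K = 18
Function('l')(W) = Mul(2, W, Add(36, W)) (Function('l')(W) = Mul(Add(W, W), Add(W, 36)) = Mul(Mul(2, W), Add(36, W)) = Mul(2, W, Add(36, W)))
Mul(Function('l')(Function('G')(-4)), K) = Mul(Mul(2, 5, Add(36, 5)), 18) = Mul(Mul(2, 5, 41), 18) = Mul(410, 18) = 7380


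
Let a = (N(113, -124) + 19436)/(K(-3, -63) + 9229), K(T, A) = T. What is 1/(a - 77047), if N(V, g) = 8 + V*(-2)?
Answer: -4613/355408202 ≈ -1.2979e-5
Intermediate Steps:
N(V, g) = 8 - 2*V
a = 9609/4613 (a = ((8 - 2*113) + 19436)/(-3 + 9229) = ((8 - 226) + 19436)/9226 = (-218 + 19436)*(1/9226) = 19218*(1/9226) = 9609/4613 ≈ 2.0830)
1/(a - 77047) = 1/(9609/4613 - 77047) = 1/(-355408202/4613) = -4613/355408202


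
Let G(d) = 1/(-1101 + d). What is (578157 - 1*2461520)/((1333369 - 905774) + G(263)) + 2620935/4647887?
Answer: -6396420233446663/1665452291951183 ≈ -3.8406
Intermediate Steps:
(578157 - 1*2461520)/((1333369 - 905774) + G(263)) + 2620935/4647887 = (578157 - 1*2461520)/((1333369 - 905774) + 1/(-1101 + 263)) + 2620935/4647887 = (578157 - 2461520)/(427595 + 1/(-838)) + 2620935*(1/4647887) = -1883363/(427595 - 1/838) + 2620935/4647887 = -1883363/358324609/838 + 2620935/4647887 = -1883363*838/358324609 + 2620935/4647887 = -1578258194/358324609 + 2620935/4647887 = -6396420233446663/1665452291951183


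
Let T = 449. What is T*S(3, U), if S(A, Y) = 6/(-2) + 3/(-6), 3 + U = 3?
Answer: -3143/2 ≈ -1571.5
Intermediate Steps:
U = 0 (U = -3 + 3 = 0)
S(A, Y) = -7/2 (S(A, Y) = 6*(-½) + 3*(-⅙) = -3 - ½ = -7/2)
T*S(3, U) = 449*(-7/2) = -3143/2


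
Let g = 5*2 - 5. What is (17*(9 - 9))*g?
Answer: 0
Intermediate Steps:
g = 5 (g = 10 - 5 = 5)
(17*(9 - 9))*g = (17*(9 - 9))*5 = (17*0)*5 = 0*5 = 0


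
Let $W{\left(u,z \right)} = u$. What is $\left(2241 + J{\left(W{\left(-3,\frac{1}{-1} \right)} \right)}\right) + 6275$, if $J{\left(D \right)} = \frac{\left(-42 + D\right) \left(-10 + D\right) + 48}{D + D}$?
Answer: $\frac{16821}{2} \approx 8410.5$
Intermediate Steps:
$J{\left(D \right)} = \frac{48 + \left(-42 + D\right) \left(-10 + D\right)}{2 D}$
$\left(2241 + J{\left(W{\left(-3,\frac{1}{-1} \right)} \right)}\right) + 6275 = \left(2241 + \left(-26 + \frac{1}{2} \left(-3\right) + \frac{234}{-3}\right)\right) + 6275 = \left(2241 - \frac{211}{2}\right) + 6275 = \frac{4271}{2} + 6275 = \frac{16821}{2}$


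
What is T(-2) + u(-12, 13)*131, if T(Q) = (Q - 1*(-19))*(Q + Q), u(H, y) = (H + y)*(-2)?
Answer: -330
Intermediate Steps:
u(H, y) = -2*H - 2*y
T(Q) = 2*Q*(19 + Q) (T(Q) = (Q + 19)*(2*Q) = (19 + Q)*(2*Q) = 2*Q*(19 + Q))
T(-2) + u(-12, 13)*131 = 2*(-2)*(19 - 2) + (-2*(-12) - 2*13)*131 = 2*(-2)*17 + (24 - 26)*131 = -68 - 2*131 = -68 - 262 = -330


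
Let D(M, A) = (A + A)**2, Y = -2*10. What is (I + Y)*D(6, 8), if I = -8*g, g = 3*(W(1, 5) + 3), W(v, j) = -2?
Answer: -11264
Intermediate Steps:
g = 3 (g = 3*(-2 + 3) = 3*1 = 3)
Y = -20
D(M, A) = 4*A**2 (D(M, A) = (2*A)**2 = 4*A**2)
I = -24 (I = -8*3 = -24)
(I + Y)*D(6, 8) = (-24 - 20)*(4*8**2) = -176*64 = -44*256 = -11264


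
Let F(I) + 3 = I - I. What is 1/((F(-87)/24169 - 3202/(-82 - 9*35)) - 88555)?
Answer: -9595093/849616072668 ≈ -1.1293e-5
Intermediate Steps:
F(I) = -3 (F(I) = -3 + (I - I) = -3 + 0 = -3)
1/((F(-87)/24169 - 3202/(-82 - 9*35)) - 88555) = 1/((-3/24169 - 3202/(-82 - 9*35)) - 88555) = 1/((-3*1/24169 - 3202/(-82 - 315)) - 88555) = 1/((-3/24169 - 3202/(-397)) - 88555) = 1/((-3/24169 - 3202*(-1/397)) - 88555) = 1/((-3/24169 + 3202/397) - 88555) = 1/(77387947/9595093 - 88555) = 1/(-849616072668/9595093) = -9595093/849616072668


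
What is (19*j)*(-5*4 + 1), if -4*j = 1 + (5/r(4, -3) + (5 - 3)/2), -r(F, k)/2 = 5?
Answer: 1083/8 ≈ 135.38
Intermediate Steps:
r(F, k) = -10 (r(F, k) = -2*5 = -10)
j = -3/8 (j = -(1 + (5/(-10) + (5 - 3)/2))/4 = -(1 + (5*(-⅒) + 2*(½)))/4 = -(1 + (-½ + 1))/4 = -(1 + ½)/4 = -¼*3/2 = -3/8 ≈ -0.37500)
(19*j)*(-5*4 + 1) = (19*(-3/8))*(-5*4 + 1) = -57*(-20 + 1)/8 = -57/8*(-19) = 1083/8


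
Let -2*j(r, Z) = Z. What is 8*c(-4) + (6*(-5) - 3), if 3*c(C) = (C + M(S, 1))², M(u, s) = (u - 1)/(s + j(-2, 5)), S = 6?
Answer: 2981/27 ≈ 110.41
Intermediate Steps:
j(r, Z) = -Z/2
M(u, s) = (-1 + u)/(-5/2 + s) (M(u, s) = (u - 1)/(s - ½*5) = (-1 + u)/(s - 5/2) = (-1 + u)/(-5/2 + s))
c(C) = (-10/3 + C)²/3 (c(C) = (C + 2*(-1 + 6)/(-5 + 2*1))²/3 = (C + 2*5/(-5 + 2))²/3 = (C + 2*5/(-3))²/3 = (C + 2*(-⅓)*5)²/3 = (C - 10/3)²/3 = (-10/3 + C)²/3)
8*c(-4) + (6*(-5) - 3) = 8*((-10 + 3*(-4))²/27) + (6*(-5) - 3) = 8*((-10 - 12)²/27) + (-30 - 3) = 8*((1/27)*(-22)²) - 33 = 8*((1/27)*484) - 33 = 8*(484/27) - 33 = 3872/27 - 33 = 2981/27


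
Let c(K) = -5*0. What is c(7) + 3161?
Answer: 3161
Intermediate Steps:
c(K) = 0
c(7) + 3161 = 0 + 3161 = 3161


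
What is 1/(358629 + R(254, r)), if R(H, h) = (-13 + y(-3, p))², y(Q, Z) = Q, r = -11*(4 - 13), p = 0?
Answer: 1/358885 ≈ 2.7864e-6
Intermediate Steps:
r = 99 (r = -11*(-9) = 99)
R(H, h) = 256 (R(H, h) = (-13 - 3)² = (-16)² = 256)
1/(358629 + R(254, r)) = 1/(358629 + 256) = 1/358885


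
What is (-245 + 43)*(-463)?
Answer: 93526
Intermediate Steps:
(-245 + 43)*(-463) = -202*(-463) = 93526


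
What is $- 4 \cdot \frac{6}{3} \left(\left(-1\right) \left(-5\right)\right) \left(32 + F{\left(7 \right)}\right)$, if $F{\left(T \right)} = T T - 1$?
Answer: $-3200$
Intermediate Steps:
$F{\left(T \right)} = -1 + T^{2}$ ($F{\left(T \right)} = T^{2} - 1 = -1 + T^{2}$)
$- 4 \cdot \frac{6}{3} \left(\left(-1\right) \left(-5\right)\right) \left(32 + F{\left(7 \right)}\right) = - 4 \cdot \frac{6}{3} \left(\left(-1\right) \left(-5\right)\right) \left(32 - \left(1 - 7^{2}\right)\right) = - 4 \cdot 6 \cdot \frac{1}{3} \cdot 5 \left(32 + \left(-1 + 49\right)\right) = \left(-4\right) 2 \cdot 5 \left(32 + 48\right) = \left(-8\right) 5 \cdot 80 = \left(-40\right) 80 = -3200$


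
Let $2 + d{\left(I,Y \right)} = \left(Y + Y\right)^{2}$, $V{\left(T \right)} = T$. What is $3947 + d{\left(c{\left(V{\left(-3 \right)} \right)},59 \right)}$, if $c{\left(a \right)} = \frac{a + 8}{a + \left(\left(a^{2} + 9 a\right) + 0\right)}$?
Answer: $17869$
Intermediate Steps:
$c{\left(a \right)} = \frac{8 + a}{a^{2} + 10 a}$ ($c{\left(a \right)} = \frac{8 + a}{a + \left(a^{2} + 9 a\right)} = \frac{8 + a}{a^{2} + 10 a}$)
$d{\left(I,Y \right)} = -2 + 4 Y^{2}$ ($d{\left(I,Y \right)} = -2 + \left(Y + Y\right)^{2} = -2 + \left(2 Y\right)^{2} = -2 + 4 Y^{2}$)
$3947 + d{\left(c{\left(V{\left(-3 \right)} \right)},59 \right)} = 3947 - \left(2 - 4 \cdot 59^{2}\right) = 3947 + \left(-2 + 4 \cdot 3481\right) = 3947 + \left(-2 + 13924\right) = 3947 + 13922 = 17869$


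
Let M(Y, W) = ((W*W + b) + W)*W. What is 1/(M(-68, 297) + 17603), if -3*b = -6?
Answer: 1/26304479 ≈ 3.8016e-8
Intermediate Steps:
b = 2 (b = -⅓*(-6) = 2)
M(Y, W) = W*(2 + W + W²) (M(Y, W) = ((W*W + 2) + W)*W = ((W² + 2) + W)*W = ((2 + W²) + W)*W = (2 + W + W²)*W = W*(2 + W + W²))
1/(M(-68, 297) + 17603) = 1/(297*(2 + 297 + 297²) + 17603) = 1/(297*(2 + 297 + 88209) + 17603) = 1/(297*88508 + 17603) = 1/(26286876 + 17603) = 1/26304479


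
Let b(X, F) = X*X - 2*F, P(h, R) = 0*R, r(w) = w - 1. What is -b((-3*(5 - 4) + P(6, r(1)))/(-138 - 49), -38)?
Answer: -2657653/34969 ≈ -76.000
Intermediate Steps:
r(w) = -1 + w
P(h, R) = 0
b(X, F) = X**2 - 2*F
-b((-3*(5 - 4) + P(6, r(1)))/(-138 - 49), -38) = -(((-3*(5 - 4) + 0)/(-138 - 49))**2 - 2*(-38)) = -(((-3*1 + 0)/(-187))**2 + 76) = -(((-3 + 0)*(-1/187))**2 + 76) = -((-3*(-1/187))**2 + 76) = -((3/187)**2 + 76) = -(9/34969 + 76) = -1*2657653/34969 = -2657653/34969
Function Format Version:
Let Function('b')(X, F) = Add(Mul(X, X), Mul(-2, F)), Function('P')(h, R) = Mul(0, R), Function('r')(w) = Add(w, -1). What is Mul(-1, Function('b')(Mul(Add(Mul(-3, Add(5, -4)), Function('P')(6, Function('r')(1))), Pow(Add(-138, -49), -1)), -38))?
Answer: Rational(-2657653, 34969) ≈ -76.000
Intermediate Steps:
Function('r')(w) = Add(-1, w)
Function('P')(h, R) = 0
Function('b')(X, F) = Add(Pow(X, 2), Mul(-2, F))
Mul(-1, Function('b')(Mul(Add(Mul(-3, Add(5, -4)), Function('P')(6, Function('r')(1))), Pow(Add(-138, -49), -1)), -38)) = Mul(-1, Add(Pow(Mul(Add(Mul(-3, Add(5, -4)), 0), Pow(Add(-138, -49), -1)), 2), Mul(-2, -38))) = Mul(-1, Add(Pow(Mul(Add(Mul(-3, 1), 0), Pow(-187, -1)), 2), 76)) = Mul(-1, Add(Pow(Mul(Add(-3, 0), Rational(-1, 187)), 2), 76)) = Mul(-1, Add(Pow(Mul(-3, Rational(-1, 187)), 2), 76)) = Mul(-1, Add(Pow(Rational(3, 187), 2), 76)) = Mul(-1, Add(Rational(9, 34969), 76)) = Mul(-1, Rational(2657653, 34969)) = Rational(-2657653, 34969)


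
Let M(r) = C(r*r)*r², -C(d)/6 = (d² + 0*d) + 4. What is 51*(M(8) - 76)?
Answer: -80298276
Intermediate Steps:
C(d) = -24 - 6*d² (C(d) = -6*((d² + 0*d) + 4) = -6*((d² + 0) + 4) = -6*(d² + 4) = -6*(4 + d²) = -24 - 6*d²)
M(r) = r²*(-24 - 6*r⁴) (M(r) = (-24 - 6*r⁴)*r² = r²*(-24 - 6*r⁴))
51*(M(8) - 76) = 51*(6*8²*(-4 - 1*8⁴) - 76) = 51*(6*64*(-4 - 1*4096) - 76) = 51*(6*64*(-4 - 4096) - 76) = 51*(6*64*(-4100) - 76) = 51*(-1574400 - 76) = 51*(-1574476) = -80298276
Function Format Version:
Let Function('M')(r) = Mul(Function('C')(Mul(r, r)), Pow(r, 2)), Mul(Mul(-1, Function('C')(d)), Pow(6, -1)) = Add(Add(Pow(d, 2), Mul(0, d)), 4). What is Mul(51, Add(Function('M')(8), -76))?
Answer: -80298276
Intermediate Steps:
Function('C')(d) = Add(-24, Mul(-6, Pow(d, 2))) (Function('C')(d) = Mul(-6, Add(Add(Pow(d, 2), Mul(0, d)), 4)) = Mul(-6, Add(Add(Pow(d, 2), 0), 4)) = Mul(-6, Add(Pow(d, 2), 4)) = Mul(-6, Add(4, Pow(d, 2))) = Add(-24, Mul(-6, Pow(d, 2))))
Function('M')(r) = Mul(Pow(r, 2), Add(-24, Mul(-6, Pow(r, 4)))) (Function('M')(r) = Mul(Add(-24, Mul(-6, Pow(Mul(r, r), 2))), Pow(r, 2)) = Mul(Add(-24, Mul(-6, Pow(Pow(r, 2), 2))), Pow(r, 2)) = Mul(Add(-24, Mul(-6, Pow(r, 4))), Pow(r, 2)) = Mul(Pow(r, 2), Add(-24, Mul(-6, Pow(r, 4)))))
Mul(51, Add(Function('M')(8), -76)) = Mul(51, Add(Mul(6, Pow(8, 2), Add(-4, Mul(-1, Pow(8, 4)))), -76)) = Mul(51, Add(Mul(6, 64, Add(-4, Mul(-1, 4096))), -76)) = Mul(51, Add(Mul(6, 64, Add(-4, -4096)), -76)) = Mul(51, Add(Mul(6, 64, -4100), -76)) = Mul(51, Add(-1574400, -76)) = Mul(51, -1574476) = -80298276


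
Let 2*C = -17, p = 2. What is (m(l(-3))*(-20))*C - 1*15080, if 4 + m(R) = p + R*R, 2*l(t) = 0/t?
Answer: -15420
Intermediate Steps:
l(t) = 0 (l(t) = (0/t)/2 = (½)*0 = 0)
C = -17/2 (C = (½)*(-17) = -17/2 ≈ -8.5000)
m(R) = -2 + R² (m(R) = -4 + (2 + R*R) = -4 + (2 + R²) = -2 + R²)
(m(l(-3))*(-20))*C - 1*15080 = ((-2 + 0²)*(-20))*(-17/2) - 1*15080 = ((-2 + 0)*(-20))*(-17/2) - 15080 = -2*(-20)*(-17/2) - 15080 = 40*(-17/2) - 15080 = -340 - 15080 = -15420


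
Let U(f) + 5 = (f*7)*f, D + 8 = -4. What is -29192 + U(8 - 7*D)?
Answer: 30051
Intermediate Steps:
D = -12 (D = -8 - 4 = -12)
U(f) = -5 + 7*f**2 (U(f) = -5 + (f*7)*f = -5 + (7*f)*f = -5 + 7*f**2)
-29192 + U(8 - 7*D) = -29192 + (-5 + 7*(8 - 7*(-12))**2) = -29192 + (-5 + 7*(8 + 84)**2) = -29192 + (-5 + 7*92**2) = -29192 + (-5 + 7*8464) = -29192 + (-5 + 59248) = -29192 + 59243 = 30051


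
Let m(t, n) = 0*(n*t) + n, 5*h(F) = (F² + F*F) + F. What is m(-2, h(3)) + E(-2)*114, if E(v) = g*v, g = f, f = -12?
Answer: 13701/5 ≈ 2740.2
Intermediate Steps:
g = -12
h(F) = F/5 + 2*F²/5 (h(F) = ((F² + F*F) + F)/5 = ((F² + F²) + F)/5 = (2*F² + F)/5 = (F + 2*F²)/5 = F/5 + 2*F²/5)
m(t, n) = n (m(t, n) = 0 + n = n)
E(v) = -12*v
m(-2, h(3)) + E(-2)*114 = (⅕)*3*(1 + 2*3) - 12*(-2)*114 = (⅕)*3*(1 + 6) + 24*114 = (⅕)*3*7 + 2736 = 21/5 + 2736 = 13701/5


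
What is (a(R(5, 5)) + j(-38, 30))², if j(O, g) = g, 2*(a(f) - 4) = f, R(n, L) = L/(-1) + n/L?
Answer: 1024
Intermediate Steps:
R(n, L) = -L + n/L (R(n, L) = L*(-1) + n/L = -L + n/L)
a(f) = 4 + f/2
(a(R(5, 5)) + j(-38, 30))² = ((4 + (-1*5 + 5/5)/2) + 30)² = ((4 + (-5 + 5*(⅕))/2) + 30)² = ((4 + (-5 + 1)/2) + 30)² = ((4 + (½)*(-4)) + 30)² = ((4 - 2) + 30)² = (2 + 30)² = 32² = 1024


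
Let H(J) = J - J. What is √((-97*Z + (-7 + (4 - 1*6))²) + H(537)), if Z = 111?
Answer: I*√10686 ≈ 103.37*I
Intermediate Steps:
H(J) = 0
√((-97*Z + (-7 + (4 - 1*6))²) + H(537)) = √((-97*111 + (-7 + (4 - 1*6))²) + 0) = √((-10767 + (-7 + (4 - 6))²) + 0) = √((-10767 + (-7 - 2)²) + 0) = √((-10767 + (-9)²) + 0) = √((-10767 + 81) + 0) = √(-10686 + 0) = √(-10686) = I*√10686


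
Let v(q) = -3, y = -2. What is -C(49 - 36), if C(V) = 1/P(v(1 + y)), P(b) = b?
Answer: ⅓ ≈ 0.33333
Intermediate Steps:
C(V) = -⅓ (C(V) = 1/(-3) = -⅓)
-C(49 - 36) = -1*(-⅓) = ⅓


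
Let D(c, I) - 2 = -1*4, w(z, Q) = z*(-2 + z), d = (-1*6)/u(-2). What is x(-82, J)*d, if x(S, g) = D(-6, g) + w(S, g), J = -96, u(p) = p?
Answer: 20658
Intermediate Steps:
d = 3 (d = -1*6/(-2) = -6*(-½) = 3)
D(c, I) = -2 (D(c, I) = 2 - 1*4 = 2 - 4 = -2)
x(S, g) = -2 + S*(-2 + S)
x(-82, J)*d = (-2 - 82*(-2 - 82))*3 = (-2 - 82*(-84))*3 = (-2 + 6888)*3 = 6886*3 = 20658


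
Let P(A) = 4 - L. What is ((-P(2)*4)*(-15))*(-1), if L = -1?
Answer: -300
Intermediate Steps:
P(A) = 5 (P(A) = 4 - 1*(-1) = 4 + 1 = 5)
((-P(2)*4)*(-15))*(-1) = ((-1*5*4)*(-15))*(-1) = (-5*4*(-15))*(-1) = -20*(-15)*(-1) = 300*(-1) = -300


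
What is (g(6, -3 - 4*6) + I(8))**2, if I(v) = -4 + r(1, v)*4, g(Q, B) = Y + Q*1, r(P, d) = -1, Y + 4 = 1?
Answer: 25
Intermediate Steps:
Y = -3 (Y = -4 + 1 = -3)
g(Q, B) = -3 + Q (g(Q, B) = -3 + Q*1 = -3 + Q)
I(v) = -8 (I(v) = -4 - 1*4 = -4 - 4 = -8)
(g(6, -3 - 4*6) + I(8))**2 = ((-3 + 6) - 8)**2 = (3 - 8)**2 = (-5)**2 = 25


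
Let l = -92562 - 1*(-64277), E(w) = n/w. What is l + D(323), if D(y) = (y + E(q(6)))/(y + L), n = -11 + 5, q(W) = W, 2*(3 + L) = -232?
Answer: -2884909/102 ≈ -28283.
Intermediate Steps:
L = -119 (L = -3 + (½)*(-232) = -3 - 116 = -119)
n = -6
E(w) = -6/w
l = -28285 (l = -92562 + 64277 = -28285)
D(y) = (-1 + y)/(-119 + y) (D(y) = (y - 6/6)/(y - 119) = (y - 6*⅙)/(-119 + y) = (y - 1)/(-119 + y) = (-1 + y)/(-119 + y))
l + D(323) = -28285 + (-1 + 323)/(-119 + 323) = -28285 + 322/204 = -28285 + (1/204)*322 = -28285 + 161/102 = -2884909/102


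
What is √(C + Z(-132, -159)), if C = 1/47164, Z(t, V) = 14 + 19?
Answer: √18351665683/23582 ≈ 5.7446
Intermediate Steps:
Z(t, V) = 33
C = 1/47164 ≈ 2.1203e-5
√(C + Z(-132, -159)) = √(1/47164 + 33) = √(1556413/47164) = √18351665683/23582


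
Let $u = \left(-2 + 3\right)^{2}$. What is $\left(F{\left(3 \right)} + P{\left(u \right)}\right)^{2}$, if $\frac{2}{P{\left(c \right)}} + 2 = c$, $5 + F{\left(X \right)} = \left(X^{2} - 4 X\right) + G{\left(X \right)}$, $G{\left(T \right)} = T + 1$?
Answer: $36$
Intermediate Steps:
$G{\left(T \right)} = 1 + T$
$u = 1$ ($u = 1^{2} = 1$)
$F{\left(X \right)} = -4 + X^{2} - 3 X$ ($F{\left(X \right)} = -5 + \left(\left(X^{2} - 4 X\right) + \left(1 + X\right)\right) = -5 + \left(1 + X^{2} - 3 X\right) = -4 + X^{2} - 3 X$)
$P{\left(c \right)} = \frac{2}{-2 + c}$
$\left(F{\left(3 \right)} + P{\left(u \right)}\right)^{2} = \left(\left(-4 + 3^{2} - 9\right) + \frac{2}{-2 + 1}\right)^{2} = \left(\left(-4 + 9 - 9\right) + \frac{2}{-1}\right)^{2} = \left(-4 + 2 \left(-1\right)\right)^{2} = \left(-4 - 2\right)^{2} = \left(-6\right)^{2} = 36$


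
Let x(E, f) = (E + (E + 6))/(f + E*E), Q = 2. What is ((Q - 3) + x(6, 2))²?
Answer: 100/361 ≈ 0.27701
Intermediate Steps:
x(E, f) = (6 + 2*E)/(f + E²) (x(E, f) = (E + (6 + E))/(f + E²) = (6 + 2*E)/(f + E²))
((Q - 3) + x(6, 2))² = ((2 - 3) + 2*(3 + 6)/(2 + 6²))² = (-1 + 2*9/(2 + 36))² = (-1 + 2*9/38)² = (-1 + 2*(1/38)*9)² = (-1 + 9/19)² = (-10/19)² = 100/361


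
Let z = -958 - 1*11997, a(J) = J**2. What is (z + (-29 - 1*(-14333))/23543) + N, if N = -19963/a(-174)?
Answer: -9234203750945/712787868 ≈ -12955.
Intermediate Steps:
z = -12955 (z = -958 - 11997 = -12955)
N = -19963/30276 (N = -19963/((-174)**2) = -19963/30276 ≈ -0.65937)
(z + (-29 - 1*(-14333))/23543) + N = (-12955 + (-29 - 1*(-14333))/23543) - 19963/30276 = (-12955 + (-29 + 14333)*(1/23543)) - 19963/30276 = (-12955 + 14304*(1/23543)) - 19963/30276 = (-12955 + 14304/23543) - 19963/30276 = -304985261/23543 - 19963/30276 = -9234203750945/712787868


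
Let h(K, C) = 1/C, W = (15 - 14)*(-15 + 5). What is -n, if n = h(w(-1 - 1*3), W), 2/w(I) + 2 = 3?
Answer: ⅒ ≈ 0.10000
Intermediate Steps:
w(I) = 2 (w(I) = 2/(-2 + 3) = 2/1 = 2*1 = 2)
W = -10 (W = 1*(-10) = -10)
n = -⅒ (n = 1/(-10) = -⅒ ≈ -0.10000)
-n = -1*(-⅒) = ⅒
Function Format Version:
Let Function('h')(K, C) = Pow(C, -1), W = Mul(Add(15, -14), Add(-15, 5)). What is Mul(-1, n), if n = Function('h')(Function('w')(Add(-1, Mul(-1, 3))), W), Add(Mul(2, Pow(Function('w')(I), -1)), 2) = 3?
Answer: Rational(1, 10) ≈ 0.10000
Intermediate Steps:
Function('w')(I) = 2 (Function('w')(I) = Mul(2, Pow(Add(-2, 3), -1)) = Mul(2, Pow(1, -1)) = Mul(2, 1) = 2)
W = -10 (W = Mul(1, -10) = -10)
n = Rational(-1, 10) (n = Pow(-10, -1) = Rational(-1, 10) ≈ -0.10000)
Mul(-1, n) = Mul(-1, Rational(-1, 10)) = Rational(1, 10)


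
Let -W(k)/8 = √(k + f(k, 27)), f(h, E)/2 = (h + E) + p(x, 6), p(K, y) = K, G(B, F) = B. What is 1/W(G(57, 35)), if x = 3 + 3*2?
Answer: -√3/216 ≈ -0.0080187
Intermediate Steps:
x = 9 (x = 3 + 6 = 9)
f(h, E) = 18 + 2*E + 2*h (f(h, E) = 2*((h + E) + 9) = 2*((E + h) + 9) = 2*(9 + E + h) = 18 + 2*E + 2*h)
W(k) = -8*√(72 + 3*k) (W(k) = -8*√(k + (18 + 2*27 + 2*k)) = -8*√(k + (18 + 54 + 2*k)) = -8*√(k + (72 + 2*k)) = -8*√(72 + 3*k))
1/W(G(57, 35)) = 1/(-8*√(72 + 3*57)) = 1/(-8*√(72 + 171)) = 1/(-72*√3) = -√3/216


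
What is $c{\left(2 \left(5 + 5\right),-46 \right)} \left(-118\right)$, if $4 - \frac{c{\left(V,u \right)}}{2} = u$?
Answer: $-11800$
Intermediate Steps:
$c{\left(V,u \right)} = 8 - 2 u$
$c{\left(2 \left(5 + 5\right),-46 \right)} \left(-118\right) = \left(8 - -92\right) \left(-118\right) = \left(8 + 92\right) \left(-118\right) = 100 \left(-118\right) = -11800$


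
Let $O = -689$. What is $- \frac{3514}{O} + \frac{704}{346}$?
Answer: $\frac{850450}{119197} \approx 7.1348$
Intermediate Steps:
$- \frac{3514}{O} + \frac{704}{346} = - \frac{3514}{-689} + \frac{704}{346} = \left(-3514\right) \left(- \frac{1}{689}\right) + 704 \cdot \frac{1}{346} = \frac{3514}{689} + \frac{352}{173} = \frac{850450}{119197}$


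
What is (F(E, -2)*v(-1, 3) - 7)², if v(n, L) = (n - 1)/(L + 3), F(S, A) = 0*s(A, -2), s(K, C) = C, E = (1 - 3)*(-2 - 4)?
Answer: 49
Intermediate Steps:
E = 12 (E = -2*(-6) = 12)
F(S, A) = 0 (F(S, A) = 0*(-2) = 0)
v(n, L) = (-1 + n)/(3 + L)
(F(E, -2)*v(-1, 3) - 7)² = (0*((-1 - 1)/(3 + 3)) - 7)² = (0*(-2/6) - 7)² = (0*((⅙)*(-2)) - 7)² = (0*(-⅓) - 7)² = (0 - 7)² = (-7)² = 49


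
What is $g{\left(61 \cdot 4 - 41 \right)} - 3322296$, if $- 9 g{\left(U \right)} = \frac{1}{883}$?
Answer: $- \frac{26402286313}{7947} \approx -3.3223 \cdot 10^{6}$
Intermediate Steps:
$g{\left(U \right)} = - \frac{1}{7947}$ ($g{\left(U \right)} = - \frac{1}{9 \cdot 883} = \left(- \frac{1}{9}\right) \frac{1}{883} = - \frac{1}{7947}$)
$g{\left(61 \cdot 4 - 41 \right)} - 3322296 = - \frac{1}{7947} - 3322296 = - \frac{26402286313}{7947}$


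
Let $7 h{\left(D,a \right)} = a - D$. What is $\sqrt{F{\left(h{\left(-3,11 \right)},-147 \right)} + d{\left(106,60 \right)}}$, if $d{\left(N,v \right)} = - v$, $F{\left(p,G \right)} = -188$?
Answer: $2 i \sqrt{62} \approx 15.748 i$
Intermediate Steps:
$h{\left(D,a \right)} = - \frac{D}{7} + \frac{a}{7}$ ($h{\left(D,a \right)} = \frac{a - D}{7} = - \frac{D}{7} + \frac{a}{7}$)
$\sqrt{F{\left(h{\left(-3,11 \right)},-147 \right)} + d{\left(106,60 \right)}} = \sqrt{-188 - 60} = \sqrt{-248} = 2 i \sqrt{62}$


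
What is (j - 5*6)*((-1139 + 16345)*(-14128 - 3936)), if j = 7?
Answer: 6317667232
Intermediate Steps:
(j - 5*6)*((-1139 + 16345)*(-14128 - 3936)) = (7 - 5*6)*((-1139 + 16345)*(-14128 - 3936)) = (7 - 30)*(15206*(-18064)) = -23*(-274681184) = 6317667232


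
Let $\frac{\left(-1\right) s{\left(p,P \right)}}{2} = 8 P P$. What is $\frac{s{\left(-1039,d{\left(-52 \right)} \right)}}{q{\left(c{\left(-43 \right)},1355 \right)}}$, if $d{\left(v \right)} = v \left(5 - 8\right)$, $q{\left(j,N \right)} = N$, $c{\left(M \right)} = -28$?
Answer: $- \frac{389376}{1355} \approx -287.36$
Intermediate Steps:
$d{\left(v \right)} = - 3 v$ ($d{\left(v \right)} = v \left(5 - 8\right) = v \left(-3\right) = - 3 v$)
$s{\left(p,P \right)} = - 16 P^{2}$ ($s{\left(p,P \right)} = - 2 \cdot 8 P P = - 2 \cdot 8 P^{2} = - 16 P^{2}$)
$\frac{s{\left(-1039,d{\left(-52 \right)} \right)}}{q{\left(c{\left(-43 \right)},1355 \right)}} = \frac{\left(-16\right) \left(\left(-3\right) \left(-52\right)\right)^{2}}{1355} = - 16 \cdot 156^{2} \cdot \frac{1}{1355} = \left(-16\right) 24336 \cdot \frac{1}{1355} = \left(-389376\right) \frac{1}{1355} = - \frac{389376}{1355}$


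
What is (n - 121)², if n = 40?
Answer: 6561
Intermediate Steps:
(n - 121)² = (40 - 121)² = (-81)² = 6561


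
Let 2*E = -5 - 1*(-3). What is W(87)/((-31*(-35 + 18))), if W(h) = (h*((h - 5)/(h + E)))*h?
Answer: 310329/22661 ≈ 13.694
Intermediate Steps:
E = -1 (E = (-5 - 1*(-3))/2 = (-5 + 3)/2 = (½)*(-2) = -1)
W(h) = h²*(-5 + h)/(-1 + h) (W(h) = (h*((h - 5)/(h - 1)))*h = (h*((-5 + h)/(-1 + h)))*h = (h*(-5 + h)/(-1 + h))*h = h²*(-5 + h)/(-1 + h))
W(87)/((-31*(-35 + 18))) = (87²*(-5 + 87)/(-1 + 87))/((-31*(-35 + 18))) = (7569*82/86)/((-31*(-17))) = (7569*(1/86)*82)/527 = (310329/43)*(1/527) = 310329/22661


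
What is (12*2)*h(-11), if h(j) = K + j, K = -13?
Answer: -576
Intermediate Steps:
h(j) = -13 + j
(12*2)*h(-11) = (12*2)*(-13 - 11) = 24*(-24) = -576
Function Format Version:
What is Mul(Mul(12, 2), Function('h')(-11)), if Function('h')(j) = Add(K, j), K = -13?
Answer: -576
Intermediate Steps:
Function('h')(j) = Add(-13, j)
Mul(Mul(12, 2), Function('h')(-11)) = Mul(Mul(12, 2), Add(-13, -11)) = Mul(24, -24) = -576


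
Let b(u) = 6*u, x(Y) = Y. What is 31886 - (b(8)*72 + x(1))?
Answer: 28429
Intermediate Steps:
31886 - (b(8)*72 + x(1)) = 31886 - ((6*8)*72 + 1) = 31886 - (48*72 + 1) = 31886 - (3456 + 1) = 31886 - 1*3457 = 31886 - 3457 = 28429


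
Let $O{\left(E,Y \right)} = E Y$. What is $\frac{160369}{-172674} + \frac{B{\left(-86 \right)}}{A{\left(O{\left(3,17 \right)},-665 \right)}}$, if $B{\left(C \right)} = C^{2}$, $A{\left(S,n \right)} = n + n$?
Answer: $- \frac{745193837}{114828210} \approx -6.4896$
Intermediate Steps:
$A{\left(S,n \right)} = 2 n$
$\frac{160369}{-172674} + \frac{B{\left(-86 \right)}}{A{\left(O{\left(3,17 \right)},-665 \right)}} = \frac{160369}{-172674} + \frac{\left(-86\right)^{2}}{2 \left(-665\right)} = 160369 \left(- \frac{1}{172674}\right) + \frac{7396}{-1330} = - \frac{160369}{172674} + 7396 \left(- \frac{1}{1330}\right) = - \frac{160369}{172674} - \frac{3698}{665} = - \frac{745193837}{114828210}$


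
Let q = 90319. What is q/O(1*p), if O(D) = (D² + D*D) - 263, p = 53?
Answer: 90319/5355 ≈ 16.866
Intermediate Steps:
O(D) = -263 + 2*D² (O(D) = (D² + D²) - 263 = 2*D² - 263 = -263 + 2*D²)
q/O(1*p) = 90319/(-263 + 2*(1*53)²) = 90319/(-263 + 2*53²) = 90319/(-263 + 2*2809) = 90319/(-263 + 5618) = 90319/5355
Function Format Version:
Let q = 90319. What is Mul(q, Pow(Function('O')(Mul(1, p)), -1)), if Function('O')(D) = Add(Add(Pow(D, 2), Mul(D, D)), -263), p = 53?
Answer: Rational(90319, 5355) ≈ 16.866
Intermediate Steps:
Function('O')(D) = Add(-263, Mul(2, Pow(D, 2))) (Function('O')(D) = Add(Add(Pow(D, 2), Pow(D, 2)), -263) = Add(Mul(2, Pow(D, 2)), -263) = Add(-263, Mul(2, Pow(D, 2))))
Mul(q, Pow(Function('O')(Mul(1, p)), -1)) = Mul(90319, Pow(Add(-263, Mul(2, Pow(Mul(1, 53), 2))), -1)) = Mul(90319, Pow(Add(-263, Mul(2, Pow(53, 2))), -1)) = Mul(90319, Pow(Add(-263, Mul(2, 2809)), -1)) = Mul(90319, Pow(Add(-263, 5618), -1)) = Mul(90319, Pow(5355, -1)) = Mul(90319, Rational(1, 5355)) = Rational(90319, 5355)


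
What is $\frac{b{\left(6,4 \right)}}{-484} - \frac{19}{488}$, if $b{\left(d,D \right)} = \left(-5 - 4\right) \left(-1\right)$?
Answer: $- \frac{3397}{59048} \approx -0.057529$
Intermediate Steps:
$b{\left(d,D \right)} = 9$ ($b{\left(d,D \right)} = \left(-9\right) \left(-1\right) = 9$)
$\frac{b{\left(6,4 \right)}}{-484} - \frac{19}{488} = \frac{9}{-484} - \frac{19}{488} = 9 \left(- \frac{1}{484}\right) - \frac{19}{488} = - \frac{9}{484} - \frac{19}{488} = - \frac{3397}{59048}$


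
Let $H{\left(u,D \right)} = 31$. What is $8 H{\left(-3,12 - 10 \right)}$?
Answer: $248$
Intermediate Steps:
$8 H{\left(-3,12 - 10 \right)} = 8 \cdot 31 = 248$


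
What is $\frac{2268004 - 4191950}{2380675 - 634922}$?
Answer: $- \frac{1923946}{1745753} \approx -1.1021$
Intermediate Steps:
$\frac{2268004 - 4191950}{2380675 - 634922} = - \frac{1923946}{1745753}$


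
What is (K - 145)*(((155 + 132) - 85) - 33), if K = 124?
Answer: -3549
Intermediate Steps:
(K - 145)*(((155 + 132) - 85) - 33) = (124 - 145)*(((155 + 132) - 85) - 33) = -21*((287 - 85) - 33) = -21*(202 - 33) = -21*169 = -3549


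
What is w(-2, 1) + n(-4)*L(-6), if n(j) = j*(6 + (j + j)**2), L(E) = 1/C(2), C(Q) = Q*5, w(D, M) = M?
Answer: -27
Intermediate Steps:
C(Q) = 5*Q
L(E) = 1/10 (L(E) = 1/(5*2) = 1/10)
n(j) = j*(6 + 4*j**2) (n(j) = j*(6 + (2*j)**2) = j*(6 + 4*j**2))
w(-2, 1) + n(-4)*L(-6) = 1 + (4*(-4)**3 + 6*(-4))*(1/10) = 1 + (4*(-64) - 24)*(1/10) = 1 + (-256 - 24)*(1/10) = 1 - 280*1/10 = 1 - 28 = -27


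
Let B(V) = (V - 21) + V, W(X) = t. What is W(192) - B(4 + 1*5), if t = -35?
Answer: -32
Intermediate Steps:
W(X) = -35
B(V) = -21 + 2*V (B(V) = (-21 + V) + V = -21 + 2*V)
W(192) - B(4 + 1*5) = -35 - (-21 + 2*(4 + 1*5)) = -35 - (-21 + 2*(4 + 5)) = -35 - (-21 + 2*9) = -35 - (-21 + 18) = -35 - 1*(-3) = -35 + 3 = -32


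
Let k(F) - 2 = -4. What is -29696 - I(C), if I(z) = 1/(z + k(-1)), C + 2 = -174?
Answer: -5285887/178 ≈ -29696.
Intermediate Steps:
C = -176 (C = -2 - 174 = -176)
k(F) = -2 (k(F) = 2 - 4 = -2)
I(z) = 1/(-2 + z) (I(z) = 1/(z - 2) = 1/(-2 + z))
-29696 - I(C) = -29696 - 1/(-2 - 176) = -29696 - 1/(-178) = -29696 - 1*(-1/178) = -29696 + 1/178 = -5285887/178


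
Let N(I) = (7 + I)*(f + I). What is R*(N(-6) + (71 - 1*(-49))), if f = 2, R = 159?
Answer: 18444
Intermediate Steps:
N(I) = (2 + I)*(7 + I) (N(I) = (7 + I)*(2 + I) = (2 + I)*(7 + I))
R*(N(-6) + (71 - 1*(-49))) = 159*((14 + (-6)² + 9*(-6)) + (71 - 1*(-49))) = 159*((14 + 36 - 54) + (71 + 49)) = 159*(-4 + 120) = 159*116 = 18444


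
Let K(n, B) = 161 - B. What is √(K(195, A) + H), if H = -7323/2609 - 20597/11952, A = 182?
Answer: I*√172393109359759/2598564 ≈ 5.0527*I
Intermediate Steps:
H = -141262069/31182768 (H = -7323*1/2609 - 20597*1/11952 = -7323/2609 - 20597/11952 = -141262069/31182768 ≈ -4.5301)
√(K(195, A) + H) = √((161 - 1*182) - 141262069/31182768) = √((161 - 182) - 141262069/31182768) = √(-21 - 141262069/31182768) = √(-796100197/31182768) = I*√172393109359759/2598564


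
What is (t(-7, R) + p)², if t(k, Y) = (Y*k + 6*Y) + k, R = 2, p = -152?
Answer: 25921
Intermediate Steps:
t(k, Y) = k + 6*Y + Y*k (t(k, Y) = (6*Y + Y*k) + k = k + 6*Y + Y*k)
(t(-7, R) + p)² = ((-7 + 6*2 + 2*(-7)) - 152)² = ((-7 + 12 - 14) - 152)² = (-9 - 152)² = (-161)² = 25921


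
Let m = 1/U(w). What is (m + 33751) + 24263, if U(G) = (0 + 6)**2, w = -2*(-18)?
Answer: 2088505/36 ≈ 58014.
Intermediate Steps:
w = 36
U(G) = 36 (U(G) = 6**2 = 36)
m = 1/36 ≈ 0.027778
(m + 33751) + 24263 = (1/36 + 33751) + 24263 = 1215037/36 + 24263 = 2088505/36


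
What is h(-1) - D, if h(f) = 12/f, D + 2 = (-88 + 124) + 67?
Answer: -113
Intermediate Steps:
D = 101 (D = -2 + ((-88 + 124) + 67) = -2 + (36 + 67) = -2 + 103 = 101)
h(-1) - D = 12/(-1) - 1*101 = 12*(-1) - 101 = -12 - 101 = -113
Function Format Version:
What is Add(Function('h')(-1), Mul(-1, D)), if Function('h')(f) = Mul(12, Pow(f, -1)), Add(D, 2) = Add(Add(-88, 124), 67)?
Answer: -113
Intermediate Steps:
D = 101 (D = Add(-2, Add(Add(-88, 124), 67)) = Add(-2, Add(36, 67)) = Add(-2, 103) = 101)
Add(Function('h')(-1), Mul(-1, D)) = Add(Mul(12, Pow(-1, -1)), Mul(-1, 101)) = Add(Mul(12, -1), -101) = Add(-12, -101) = -113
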